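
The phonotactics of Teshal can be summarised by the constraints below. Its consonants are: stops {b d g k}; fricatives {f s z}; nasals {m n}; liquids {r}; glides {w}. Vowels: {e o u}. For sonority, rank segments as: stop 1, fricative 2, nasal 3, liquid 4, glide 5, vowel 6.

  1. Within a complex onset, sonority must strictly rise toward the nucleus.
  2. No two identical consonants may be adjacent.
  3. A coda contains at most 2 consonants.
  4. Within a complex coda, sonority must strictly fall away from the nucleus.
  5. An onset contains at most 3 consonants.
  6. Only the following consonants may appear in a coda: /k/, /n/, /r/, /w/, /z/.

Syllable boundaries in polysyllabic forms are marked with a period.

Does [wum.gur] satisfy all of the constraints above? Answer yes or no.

[wum.gur] — violates constraint 6: syllable 1 coda contains /m/, which is not a licensed coda consonant → ill-formed

no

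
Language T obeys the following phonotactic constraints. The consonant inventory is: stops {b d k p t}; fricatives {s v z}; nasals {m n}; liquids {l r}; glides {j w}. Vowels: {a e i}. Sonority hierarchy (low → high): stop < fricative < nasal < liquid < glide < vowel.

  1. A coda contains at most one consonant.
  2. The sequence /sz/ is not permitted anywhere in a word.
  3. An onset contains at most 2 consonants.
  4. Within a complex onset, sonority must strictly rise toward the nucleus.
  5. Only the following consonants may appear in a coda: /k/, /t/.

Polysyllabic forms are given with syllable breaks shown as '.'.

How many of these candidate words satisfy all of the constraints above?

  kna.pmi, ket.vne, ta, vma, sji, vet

kna.pmi — σ1 onset /kn/ (1→3 rises), coda /∅/ ok; σ2 onset /pm/ (1→3 rises), coda /∅/ ok → permitted
ket.vne — σ1 onset /k/, coda /t/ ok; σ2 onset /vn/ (2→3 rises), coda /∅/ ok → permitted
ta — σ1 onset /t/, coda /∅/ ok → permitted
vma — σ1 onset /vm/ (2→3 rises), coda /∅/ ok → permitted
sji — σ1 onset /sj/ (2→5 rises), coda /∅/ ok → permitted
vet — σ1 onset /v/, coda /t/ ok → permitted
Permitted: kna.pmi, ket.vne, ta, vma, sji, vet → 6.

6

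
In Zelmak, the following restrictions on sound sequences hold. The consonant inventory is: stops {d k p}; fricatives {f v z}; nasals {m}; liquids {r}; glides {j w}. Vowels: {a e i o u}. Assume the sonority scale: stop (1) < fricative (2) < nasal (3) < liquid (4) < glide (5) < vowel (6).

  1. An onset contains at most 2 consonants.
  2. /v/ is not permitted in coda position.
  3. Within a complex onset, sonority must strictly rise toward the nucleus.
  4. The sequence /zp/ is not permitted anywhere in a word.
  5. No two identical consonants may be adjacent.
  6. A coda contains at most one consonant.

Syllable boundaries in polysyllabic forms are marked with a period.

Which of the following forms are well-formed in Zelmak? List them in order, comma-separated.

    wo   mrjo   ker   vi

wo — σ1 onset /w/, coda /∅/ ok → well-formed
mrjo — violates constraint 1: syllable 1 onset /mrj/ has 3 consonants (> 2) → ill-formed
ker — σ1 onset /k/, coda /r/ ok → well-formed
vi — σ1 onset /v/, coda /∅/ ok → well-formed

wo, ker, vi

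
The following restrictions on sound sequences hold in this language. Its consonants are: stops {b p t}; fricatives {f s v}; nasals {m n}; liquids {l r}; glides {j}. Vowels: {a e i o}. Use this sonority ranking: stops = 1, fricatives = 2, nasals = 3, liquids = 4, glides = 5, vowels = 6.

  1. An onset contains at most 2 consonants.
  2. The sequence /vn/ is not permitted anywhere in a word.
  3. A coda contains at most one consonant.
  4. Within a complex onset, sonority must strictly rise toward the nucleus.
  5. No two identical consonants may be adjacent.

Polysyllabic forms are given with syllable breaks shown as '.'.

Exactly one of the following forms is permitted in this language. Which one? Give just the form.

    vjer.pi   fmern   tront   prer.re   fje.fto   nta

vjer.pi

vjer.pi — σ1 onset /vj/ (2→5 rises), coda /r/ ok; σ2 onset /p/, coda /∅/ ok → permitted
fmern — violates constraint 3: syllable 1 coda /rn/ has 2 consonants (> 1) → not permitted
tront — violates constraint 3: syllable 1 coda /nt/ has 2 consonants (> 1) → not permitted
prer.re — violates constraint 5: adjacent identical consonants /rr/ → not permitted
fje.fto — violates constraint 4: syllable 2 onset /ft/: /f/ (fricative, 2) → /t/ (stop, 1) does not rise → not permitted
nta — violates constraint 4: syllable 1 onset /nt/: /n/ (nasal, 3) → /t/ (stop, 1) does not rise → not permitted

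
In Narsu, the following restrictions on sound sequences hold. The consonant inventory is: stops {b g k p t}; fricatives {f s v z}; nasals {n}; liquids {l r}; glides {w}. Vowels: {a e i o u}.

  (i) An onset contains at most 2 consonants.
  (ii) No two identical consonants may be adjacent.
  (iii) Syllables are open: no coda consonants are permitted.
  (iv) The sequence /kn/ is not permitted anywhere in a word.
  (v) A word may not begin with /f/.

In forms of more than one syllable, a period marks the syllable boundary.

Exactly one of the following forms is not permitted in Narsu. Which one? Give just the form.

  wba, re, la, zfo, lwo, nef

wba — σ1 onset /wb/ (2C), coda /∅/ ok → permitted
re — σ1 onset /r/, coda /∅/ ok → permitted
la — σ1 onset /l/, coda /∅/ ok → permitted
zfo — σ1 onset /zf/ (2C), coda /∅/ ok → permitted
lwo — σ1 onset /lw/ (2C), coda /∅/ ok → permitted
nef — violates constraint (iii): syllable 1 coda /f/ has 1 consonant (> 0) → not permitted

nef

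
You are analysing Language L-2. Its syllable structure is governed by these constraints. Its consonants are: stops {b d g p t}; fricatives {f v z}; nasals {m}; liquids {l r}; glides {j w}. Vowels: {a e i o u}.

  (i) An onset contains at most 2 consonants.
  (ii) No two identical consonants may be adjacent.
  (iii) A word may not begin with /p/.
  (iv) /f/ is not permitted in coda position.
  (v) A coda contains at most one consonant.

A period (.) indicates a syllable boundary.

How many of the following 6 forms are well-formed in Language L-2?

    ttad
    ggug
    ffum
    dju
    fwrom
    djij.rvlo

1

ttad — violates constraint (ii): adjacent identical consonants /tt/ → ill-formed
ggug — violates constraint (ii): adjacent identical consonants /gg/ → ill-formed
ffum — violates constraint (ii): adjacent identical consonants /ff/ → ill-formed
dju — σ1 onset /dj/ (2C), coda /∅/ ok → well-formed
fwrom — violates constraint (i): syllable 1 onset /fwr/ has 3 consonants (> 2) → ill-formed
djij.rvlo — violates constraint (i): syllable 2 onset /rvl/ has 3 consonants (> 2) → ill-formed
Well-formed: dju → 1.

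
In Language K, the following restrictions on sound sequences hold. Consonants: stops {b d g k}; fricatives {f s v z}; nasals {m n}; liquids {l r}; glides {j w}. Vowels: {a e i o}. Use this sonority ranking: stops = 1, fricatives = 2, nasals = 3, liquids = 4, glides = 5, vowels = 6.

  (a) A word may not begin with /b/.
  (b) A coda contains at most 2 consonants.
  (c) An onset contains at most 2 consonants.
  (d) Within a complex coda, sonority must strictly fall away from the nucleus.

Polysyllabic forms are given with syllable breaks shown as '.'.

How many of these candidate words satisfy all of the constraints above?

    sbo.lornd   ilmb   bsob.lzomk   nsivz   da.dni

1

sbo.lornd — violates constraint (b): syllable 2 coda /rnd/ has 3 consonants (> 2) → ill-formed
ilmb — violates constraint (b): syllable 1 coda /lmb/ has 3 consonants (> 2) → ill-formed
bsob.lzomk — violates constraint (a): word begins with /b/ → ill-formed
nsivz — violates constraint (d): syllable 1 coda /vz/: /v/ (fricative, 2) → /z/ (fricative, 2) does not fall → ill-formed
da.dni — σ1 onset /d/, coda /∅/ ok; σ2 onset /dn/ (2C), coda /∅/ ok → well-formed
Well-formed: da.dni → 1.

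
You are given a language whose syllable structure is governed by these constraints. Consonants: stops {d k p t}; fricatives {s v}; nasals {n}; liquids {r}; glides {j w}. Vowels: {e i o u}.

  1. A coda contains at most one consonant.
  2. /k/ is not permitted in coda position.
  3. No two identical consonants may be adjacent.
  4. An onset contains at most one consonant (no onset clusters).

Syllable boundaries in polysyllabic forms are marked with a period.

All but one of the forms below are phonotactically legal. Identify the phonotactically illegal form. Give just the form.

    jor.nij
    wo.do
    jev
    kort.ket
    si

jor.nij — σ1 onset /j/, coda /r/ ok; σ2 onset /n/, coda /j/ ok → phonotactically legal
wo.do — σ1 onset /w/, coda /∅/ ok; σ2 onset /d/, coda /∅/ ok → phonotactically legal
jev — σ1 onset /j/, coda /v/ ok → phonotactically legal
kort.ket — violates constraint 1: syllable 1 coda /rt/ has 2 consonants (> 1) → phonotactically illegal
si — σ1 onset /s/, coda /∅/ ok → phonotactically legal

kort.ket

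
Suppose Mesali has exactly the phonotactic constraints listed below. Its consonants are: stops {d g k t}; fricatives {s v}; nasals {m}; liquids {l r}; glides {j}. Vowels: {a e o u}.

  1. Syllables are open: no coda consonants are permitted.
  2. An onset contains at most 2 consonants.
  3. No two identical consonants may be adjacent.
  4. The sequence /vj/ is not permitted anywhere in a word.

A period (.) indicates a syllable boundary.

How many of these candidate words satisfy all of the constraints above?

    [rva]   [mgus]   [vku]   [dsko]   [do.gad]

[rva] — σ1 onset /rv/ (2C), coda /∅/ ok → permitted
[mgus] — violates constraint 1: syllable 1 coda /s/ has 1 consonant (> 0) → not permitted
[vku] — σ1 onset /vk/ (2C), coda /∅/ ok → permitted
[dsko] — violates constraint 2: syllable 1 onset /dsk/ has 3 consonants (> 2) → not permitted
[do.gad] — violates constraint 1: syllable 2 coda /d/ has 1 consonant (> 0) → not permitted
Permitted: [rva], [vku] → 2.

2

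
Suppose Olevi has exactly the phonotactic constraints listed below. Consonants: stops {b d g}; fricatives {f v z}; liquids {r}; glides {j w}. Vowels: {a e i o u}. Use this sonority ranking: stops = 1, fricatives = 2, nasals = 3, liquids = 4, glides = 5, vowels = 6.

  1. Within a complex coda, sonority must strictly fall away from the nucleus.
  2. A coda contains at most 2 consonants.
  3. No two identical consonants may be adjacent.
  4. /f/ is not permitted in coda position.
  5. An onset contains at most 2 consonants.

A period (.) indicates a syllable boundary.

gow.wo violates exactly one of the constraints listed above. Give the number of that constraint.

3

gow.wo: adjacent identical consonants /ww/.
This is a violation of constraint 3: "No two identical consonants may be adjacent."
The remaining constraints (1, 2, 4, 5) are satisfied.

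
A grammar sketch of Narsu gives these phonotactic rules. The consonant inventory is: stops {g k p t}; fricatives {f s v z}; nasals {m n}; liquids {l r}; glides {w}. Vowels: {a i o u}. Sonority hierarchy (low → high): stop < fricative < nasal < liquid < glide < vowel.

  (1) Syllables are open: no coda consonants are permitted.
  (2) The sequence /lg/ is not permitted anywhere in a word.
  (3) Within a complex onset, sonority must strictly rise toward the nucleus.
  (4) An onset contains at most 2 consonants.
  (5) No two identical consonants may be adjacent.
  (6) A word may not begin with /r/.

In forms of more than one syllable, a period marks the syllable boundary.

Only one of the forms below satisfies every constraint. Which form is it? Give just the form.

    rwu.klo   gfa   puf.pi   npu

gfa

rwu.klo — violates constraint 6: word begins with /r/ → phonotactically illegal
gfa — σ1 onset /gf/ (1→2 rises), coda /∅/ ok → phonotactically legal
puf.pi — violates constraint 1: syllable 1 coda /f/ has 1 consonant (> 0) → phonotactically illegal
npu — violates constraint 3: syllable 1 onset /np/: /n/ (nasal, 3) → /p/ (stop, 1) does not rise → phonotactically illegal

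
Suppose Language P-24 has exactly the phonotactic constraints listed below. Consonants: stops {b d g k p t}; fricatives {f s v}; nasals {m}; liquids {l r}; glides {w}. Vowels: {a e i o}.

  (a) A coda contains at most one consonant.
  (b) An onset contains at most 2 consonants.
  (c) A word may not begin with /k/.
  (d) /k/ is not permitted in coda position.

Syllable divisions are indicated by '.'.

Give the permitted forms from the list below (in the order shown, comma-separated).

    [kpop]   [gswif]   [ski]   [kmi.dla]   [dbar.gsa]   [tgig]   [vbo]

[ski], [dbar.gsa], [tgig], [vbo]

[kpop] — violates constraint (c): word begins with /k/ → not permitted
[gswif] — violates constraint (b): syllable 1 onset /gsw/ has 3 consonants (> 2) → not permitted
[ski] — σ1 onset /sk/ (2C), coda /∅/ ok → permitted
[kmi.dla] — violates constraint (c): word begins with /k/ → not permitted
[dbar.gsa] — σ1 onset /db/ (2C), coda /r/ ok; σ2 onset /gs/ (2C), coda /∅/ ok → permitted
[tgig] — σ1 onset /tg/ (2C), coda /g/ ok → permitted
[vbo] — σ1 onset /vb/ (2C), coda /∅/ ok → permitted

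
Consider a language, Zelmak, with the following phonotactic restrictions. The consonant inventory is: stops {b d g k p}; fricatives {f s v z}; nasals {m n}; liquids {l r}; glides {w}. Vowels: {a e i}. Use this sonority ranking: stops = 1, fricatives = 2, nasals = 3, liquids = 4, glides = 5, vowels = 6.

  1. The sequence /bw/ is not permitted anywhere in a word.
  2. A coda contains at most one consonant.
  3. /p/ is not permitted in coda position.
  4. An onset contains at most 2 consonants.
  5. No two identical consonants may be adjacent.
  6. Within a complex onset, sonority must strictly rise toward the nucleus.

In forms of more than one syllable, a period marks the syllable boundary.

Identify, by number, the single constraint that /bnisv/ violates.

/bnisv/: syllable 1 coda /sv/ has 2 consonants (> 1).
This is a violation of constraint 2: "A coda contains at most one consonant."
The remaining constraints (1, 3, 4, 5, 6) are satisfied.

2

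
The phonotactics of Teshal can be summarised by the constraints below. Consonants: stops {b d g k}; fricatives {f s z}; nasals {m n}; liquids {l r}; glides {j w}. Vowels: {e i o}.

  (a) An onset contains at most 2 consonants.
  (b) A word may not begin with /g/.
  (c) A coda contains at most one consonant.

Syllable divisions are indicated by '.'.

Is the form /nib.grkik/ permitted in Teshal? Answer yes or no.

no

/nib.grkik/ — violates constraint (a): syllable 2 onset /grk/ has 3 consonants (> 2) → not permitted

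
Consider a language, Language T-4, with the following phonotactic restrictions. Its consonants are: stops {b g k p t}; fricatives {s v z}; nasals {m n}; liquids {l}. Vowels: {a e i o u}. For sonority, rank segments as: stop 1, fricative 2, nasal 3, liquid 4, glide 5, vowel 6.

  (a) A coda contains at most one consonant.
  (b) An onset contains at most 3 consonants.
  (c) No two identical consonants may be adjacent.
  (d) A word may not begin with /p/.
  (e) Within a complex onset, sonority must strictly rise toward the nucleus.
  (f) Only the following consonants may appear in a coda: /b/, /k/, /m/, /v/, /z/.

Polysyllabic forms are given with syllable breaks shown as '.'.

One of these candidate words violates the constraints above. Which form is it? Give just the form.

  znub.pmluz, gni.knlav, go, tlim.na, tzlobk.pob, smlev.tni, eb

znub.pmluz — σ1 onset /zn/ (2→3 rises), coda /b/ ok; σ2 onset /pml/ (1→3→4 rises), coda /z/ ok → well-formed
gni.knlav — σ1 onset /gn/ (1→3 rises), coda /∅/ ok; σ2 onset /knl/ (1→3→4 rises), coda /v/ ok → well-formed
go — σ1 onset /g/, coda /∅/ ok → well-formed
tlim.na — σ1 onset /tl/ (1→4 rises), coda /m/ ok; σ2 onset /n/, coda /∅/ ok → well-formed
tzlobk.pob — violates constraint (a): syllable 1 coda /bk/ has 2 consonants (> 1) → ill-formed
smlev.tni — σ1 onset /sml/ (2→3→4 rises), coda /v/ ok; σ2 onset /tn/ (1→3 rises), coda /∅/ ok → well-formed
eb — σ1 onset /∅/, coda /b/ ok → well-formed

tzlobk.pob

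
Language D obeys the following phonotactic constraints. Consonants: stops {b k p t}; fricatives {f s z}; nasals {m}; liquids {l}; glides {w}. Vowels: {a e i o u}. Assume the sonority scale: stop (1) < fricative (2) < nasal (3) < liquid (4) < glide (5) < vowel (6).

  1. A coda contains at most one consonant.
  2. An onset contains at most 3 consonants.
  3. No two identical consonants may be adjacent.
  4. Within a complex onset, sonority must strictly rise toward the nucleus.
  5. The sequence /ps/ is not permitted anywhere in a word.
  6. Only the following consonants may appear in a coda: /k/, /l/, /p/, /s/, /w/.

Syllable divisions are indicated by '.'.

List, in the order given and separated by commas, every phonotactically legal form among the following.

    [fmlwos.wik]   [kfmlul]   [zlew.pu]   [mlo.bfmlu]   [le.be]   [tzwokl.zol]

[fmlwos.wik] — violates constraint 2: syllable 1 onset /fmlw/ has 4 consonants (> 3) → phonotactically illegal
[kfmlul] — violates constraint 2: syllable 1 onset /kfml/ has 4 consonants (> 3) → phonotactically illegal
[zlew.pu] — σ1 onset /zl/ (2→4 rises), coda /w/ ok; σ2 onset /p/, coda /∅/ ok → phonotactically legal
[mlo.bfmlu] — violates constraint 2: syllable 2 onset /bfml/ has 4 consonants (> 3) → phonotactically illegal
[le.be] — σ1 onset /l/, coda /∅/ ok; σ2 onset /b/, coda /∅/ ok → phonotactically legal
[tzwokl.zol] — violates constraint 1: syllable 1 coda /kl/ has 2 consonants (> 1) → phonotactically illegal

[zlew.pu], [le.be]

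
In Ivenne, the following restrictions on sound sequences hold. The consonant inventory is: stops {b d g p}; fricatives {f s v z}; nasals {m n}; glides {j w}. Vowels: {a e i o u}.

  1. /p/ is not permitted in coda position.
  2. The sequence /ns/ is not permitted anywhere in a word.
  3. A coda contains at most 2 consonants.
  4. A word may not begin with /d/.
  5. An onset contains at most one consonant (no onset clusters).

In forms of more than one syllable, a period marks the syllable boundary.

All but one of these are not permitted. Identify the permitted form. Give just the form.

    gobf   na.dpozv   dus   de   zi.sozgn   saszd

gobf — σ1 onset /g/, coda /bf/ (2C) ok → permitted
na.dpozv — violates constraint 5: syllable 2 onset /dp/ has 2 consonants (> 1) → not permitted
dus — violates constraint 4: word begins with /d/ → not permitted
de — violates constraint 4: word begins with /d/ → not permitted
zi.sozgn — violates constraint 3: syllable 2 coda /zgn/ has 3 consonants (> 2) → not permitted
saszd — violates constraint 3: syllable 1 coda /szd/ has 3 consonants (> 2) → not permitted

gobf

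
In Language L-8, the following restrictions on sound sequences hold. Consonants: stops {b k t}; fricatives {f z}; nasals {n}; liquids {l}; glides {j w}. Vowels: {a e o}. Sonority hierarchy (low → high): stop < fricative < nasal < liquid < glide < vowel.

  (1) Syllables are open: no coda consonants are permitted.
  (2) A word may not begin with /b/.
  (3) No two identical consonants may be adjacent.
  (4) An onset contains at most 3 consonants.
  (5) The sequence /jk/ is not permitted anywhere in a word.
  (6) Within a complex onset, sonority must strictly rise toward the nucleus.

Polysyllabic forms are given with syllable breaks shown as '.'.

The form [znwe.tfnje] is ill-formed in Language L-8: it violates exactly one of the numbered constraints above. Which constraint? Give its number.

[znwe.tfnje]: syllable 2 onset /tfnj/ has 4 consonants (> 3).
This is a violation of constraint 4: "An onset contains at most 3 consonants."
The remaining constraints (1, 2, 3, 5, 6) are satisfied.

4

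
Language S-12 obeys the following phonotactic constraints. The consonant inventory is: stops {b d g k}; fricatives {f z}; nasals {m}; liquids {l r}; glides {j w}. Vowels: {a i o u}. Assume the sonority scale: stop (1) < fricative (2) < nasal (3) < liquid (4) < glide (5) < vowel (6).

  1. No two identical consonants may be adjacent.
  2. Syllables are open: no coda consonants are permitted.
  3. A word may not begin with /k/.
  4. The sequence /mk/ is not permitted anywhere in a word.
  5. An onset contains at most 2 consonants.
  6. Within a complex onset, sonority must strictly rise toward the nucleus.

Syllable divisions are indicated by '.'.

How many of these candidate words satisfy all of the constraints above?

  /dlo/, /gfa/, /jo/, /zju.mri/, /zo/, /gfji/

5

/dlo/ — σ1 onset /dl/ (1→4 rises), coda /∅/ ok → licit
/gfa/ — σ1 onset /gf/ (1→2 rises), coda /∅/ ok → licit
/jo/ — σ1 onset /j/, coda /∅/ ok → licit
/zju.mri/ — σ1 onset /zj/ (2→5 rises), coda /∅/ ok; σ2 onset /mr/ (3→4 rises), coda /∅/ ok → licit
/zo/ — σ1 onset /z/, coda /∅/ ok → licit
/gfji/ — violates constraint 5: syllable 1 onset /gfj/ has 3 consonants (> 2) → illicit
Licit: /dlo/, /gfa/, /jo/, /zju.mri/, /zo/ → 5.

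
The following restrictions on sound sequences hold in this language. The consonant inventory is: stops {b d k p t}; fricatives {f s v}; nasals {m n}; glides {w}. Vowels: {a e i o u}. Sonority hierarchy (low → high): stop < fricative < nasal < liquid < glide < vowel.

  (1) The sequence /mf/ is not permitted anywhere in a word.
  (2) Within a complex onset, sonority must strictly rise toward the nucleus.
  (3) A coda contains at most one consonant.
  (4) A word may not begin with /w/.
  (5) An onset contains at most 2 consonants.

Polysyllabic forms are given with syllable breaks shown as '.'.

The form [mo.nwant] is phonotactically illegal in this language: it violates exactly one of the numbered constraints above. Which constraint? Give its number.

[mo.nwant]: syllable 2 coda /nt/ has 2 consonants (> 1).
This is a violation of constraint 3: "A coda contains at most one consonant."
The remaining constraints (1, 2, 4, 5) are satisfied.

3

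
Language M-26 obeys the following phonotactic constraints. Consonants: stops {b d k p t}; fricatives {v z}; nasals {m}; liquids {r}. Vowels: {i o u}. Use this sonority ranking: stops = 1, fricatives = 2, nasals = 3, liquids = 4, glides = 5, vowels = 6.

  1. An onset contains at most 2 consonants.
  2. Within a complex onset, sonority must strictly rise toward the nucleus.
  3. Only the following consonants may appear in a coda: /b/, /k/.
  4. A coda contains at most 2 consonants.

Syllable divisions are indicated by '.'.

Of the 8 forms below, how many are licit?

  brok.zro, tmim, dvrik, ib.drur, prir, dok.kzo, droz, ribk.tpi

brok.zro — σ1 onset /br/ (1→4 rises), coda /k/ ok; σ2 onset /zr/ (2→4 rises), coda /∅/ ok → licit
tmim — violates constraint 3: syllable 1 coda contains /m/, which is not a licensed coda consonant → illicit
dvrik — violates constraint 1: syllable 1 onset /dvr/ has 3 consonants (> 2) → illicit
ib.drur — violates constraint 3: syllable 2 coda contains /r/, which is not a licensed coda consonant → illicit
prir — violates constraint 3: syllable 1 coda contains /r/, which is not a licensed coda consonant → illicit
dok.kzo — σ1 onset /d/, coda /k/ ok; σ2 onset /kz/ (1→2 rises), coda /∅/ ok → licit
droz — violates constraint 3: syllable 1 coda contains /z/, which is not a licensed coda consonant → illicit
ribk.tpi — violates constraint 2: syllable 2 onset /tp/: /t/ (stop, 1) → /p/ (stop, 1) does not rise → illicit
Licit: brok.zro, dok.kzo → 2.

2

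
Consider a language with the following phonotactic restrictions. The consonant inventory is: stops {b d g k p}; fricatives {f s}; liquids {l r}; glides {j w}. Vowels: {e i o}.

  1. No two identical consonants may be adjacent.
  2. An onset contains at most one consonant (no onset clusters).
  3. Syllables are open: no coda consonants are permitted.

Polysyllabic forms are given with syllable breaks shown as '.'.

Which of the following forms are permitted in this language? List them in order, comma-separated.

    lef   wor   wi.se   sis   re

lef — violates constraint 3: syllable 1 coda /f/ has 1 consonant (> 0) → not permitted
wor — violates constraint 3: syllable 1 coda /r/ has 1 consonant (> 0) → not permitted
wi.se — σ1 onset /w/, coda /∅/ ok; σ2 onset /s/, coda /∅/ ok → permitted
sis — violates constraint 3: syllable 1 coda /s/ has 1 consonant (> 0) → not permitted
re — σ1 onset /r/, coda /∅/ ok → permitted

wi.se, re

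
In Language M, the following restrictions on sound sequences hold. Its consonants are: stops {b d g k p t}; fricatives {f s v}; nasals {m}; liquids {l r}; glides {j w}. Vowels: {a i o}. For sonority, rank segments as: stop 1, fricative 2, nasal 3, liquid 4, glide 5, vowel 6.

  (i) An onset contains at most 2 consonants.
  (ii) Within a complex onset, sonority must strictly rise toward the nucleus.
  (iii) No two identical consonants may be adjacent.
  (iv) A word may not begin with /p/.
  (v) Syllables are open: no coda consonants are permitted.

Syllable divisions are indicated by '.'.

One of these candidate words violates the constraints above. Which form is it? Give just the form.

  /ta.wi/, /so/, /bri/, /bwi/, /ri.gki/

/ta.wi/ — σ1 onset /t/, coda /∅/ ok; σ2 onset /w/, coda /∅/ ok → well-formed
/so/ — σ1 onset /s/, coda /∅/ ok → well-formed
/bri/ — σ1 onset /br/ (1→4 rises), coda /∅/ ok → well-formed
/bwi/ — σ1 onset /bw/ (1→5 rises), coda /∅/ ok → well-formed
/ri.gki/ — violates constraint (ii): syllable 2 onset /gk/: /g/ (stop, 1) → /k/ (stop, 1) does not rise → ill-formed

/ri.gki/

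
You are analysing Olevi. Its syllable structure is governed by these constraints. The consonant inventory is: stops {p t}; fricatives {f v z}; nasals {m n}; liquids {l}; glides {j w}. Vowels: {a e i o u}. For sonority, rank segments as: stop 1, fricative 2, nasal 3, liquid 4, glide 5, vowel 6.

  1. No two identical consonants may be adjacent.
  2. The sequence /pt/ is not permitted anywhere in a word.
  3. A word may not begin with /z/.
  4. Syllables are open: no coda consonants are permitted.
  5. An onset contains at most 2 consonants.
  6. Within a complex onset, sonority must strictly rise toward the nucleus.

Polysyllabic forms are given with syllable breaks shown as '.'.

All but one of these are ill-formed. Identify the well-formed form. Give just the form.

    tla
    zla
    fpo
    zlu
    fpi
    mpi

tla — σ1 onset /tl/ (1→4 rises), coda /∅/ ok → well-formed
zla — violates constraint 3: word begins with /z/ → ill-formed
fpo — violates constraint 6: syllable 1 onset /fp/: /f/ (fricative, 2) → /p/ (stop, 1) does not rise → ill-formed
zlu — violates constraint 3: word begins with /z/ → ill-formed
fpi — violates constraint 6: syllable 1 onset /fp/: /f/ (fricative, 2) → /p/ (stop, 1) does not rise → ill-formed
mpi — violates constraint 6: syllable 1 onset /mp/: /m/ (nasal, 3) → /p/ (stop, 1) does not rise → ill-formed

tla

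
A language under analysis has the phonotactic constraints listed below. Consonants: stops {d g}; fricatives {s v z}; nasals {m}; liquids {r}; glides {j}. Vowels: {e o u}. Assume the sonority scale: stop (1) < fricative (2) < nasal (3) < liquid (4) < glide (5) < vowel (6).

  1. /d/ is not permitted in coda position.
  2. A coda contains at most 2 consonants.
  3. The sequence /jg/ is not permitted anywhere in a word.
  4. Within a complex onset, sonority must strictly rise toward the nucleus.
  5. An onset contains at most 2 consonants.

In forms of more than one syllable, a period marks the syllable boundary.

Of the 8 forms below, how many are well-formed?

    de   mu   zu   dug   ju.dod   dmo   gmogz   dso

de — σ1 onset /d/, coda /∅/ ok → well-formed
mu — σ1 onset /m/, coda /∅/ ok → well-formed
zu — σ1 onset /z/, coda /∅/ ok → well-formed
dug — σ1 onset /d/, coda /g/ ok → well-formed
ju.dod — violates constraint 1: syllable 2 coda contains /d/ → ill-formed
dmo — σ1 onset /dm/ (1→3 rises), coda /∅/ ok → well-formed
gmogz — σ1 onset /gm/ (1→3 rises), coda /gz/ (2C) ok → well-formed
dso — σ1 onset /ds/ (1→2 rises), coda /∅/ ok → well-formed
Well-formed: de, mu, zu, dug, dmo, gmogz, dso → 7.

7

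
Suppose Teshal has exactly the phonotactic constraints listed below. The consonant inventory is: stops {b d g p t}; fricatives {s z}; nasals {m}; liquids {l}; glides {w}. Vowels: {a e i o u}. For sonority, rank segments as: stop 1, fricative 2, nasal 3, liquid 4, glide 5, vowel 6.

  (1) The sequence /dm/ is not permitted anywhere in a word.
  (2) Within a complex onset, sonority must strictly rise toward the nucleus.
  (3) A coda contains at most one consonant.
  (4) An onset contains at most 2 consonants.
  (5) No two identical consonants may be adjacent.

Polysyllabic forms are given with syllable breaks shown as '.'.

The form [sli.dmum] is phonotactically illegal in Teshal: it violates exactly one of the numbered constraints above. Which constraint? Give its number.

1

[sli.dmum]: contains banned sequence /dm/.
This is a violation of constraint 1: "The sequence /dm/ is not permitted anywhere in a word."
The remaining constraints (2, 3, 4, 5) are satisfied.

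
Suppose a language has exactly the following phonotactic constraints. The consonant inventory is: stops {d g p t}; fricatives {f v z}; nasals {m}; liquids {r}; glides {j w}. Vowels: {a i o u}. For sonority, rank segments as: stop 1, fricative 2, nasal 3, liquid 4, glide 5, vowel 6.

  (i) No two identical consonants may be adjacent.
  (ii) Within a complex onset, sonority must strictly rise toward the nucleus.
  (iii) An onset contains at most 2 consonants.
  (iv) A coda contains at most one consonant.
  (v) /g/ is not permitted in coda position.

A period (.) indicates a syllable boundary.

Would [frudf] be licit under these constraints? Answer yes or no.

no

[frudf] — violates constraint (iv): syllable 1 coda /df/ has 2 consonants (> 1) → illicit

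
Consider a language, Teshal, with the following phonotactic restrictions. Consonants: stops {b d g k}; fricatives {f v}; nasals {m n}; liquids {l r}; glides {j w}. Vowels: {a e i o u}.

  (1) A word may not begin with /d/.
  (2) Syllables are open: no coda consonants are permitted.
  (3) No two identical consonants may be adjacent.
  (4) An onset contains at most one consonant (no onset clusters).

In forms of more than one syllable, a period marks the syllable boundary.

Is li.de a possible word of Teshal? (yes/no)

yes

li.de — σ1 onset /l/, coda /∅/ ok; σ2 onset /d/, coda /∅/ ok → permitted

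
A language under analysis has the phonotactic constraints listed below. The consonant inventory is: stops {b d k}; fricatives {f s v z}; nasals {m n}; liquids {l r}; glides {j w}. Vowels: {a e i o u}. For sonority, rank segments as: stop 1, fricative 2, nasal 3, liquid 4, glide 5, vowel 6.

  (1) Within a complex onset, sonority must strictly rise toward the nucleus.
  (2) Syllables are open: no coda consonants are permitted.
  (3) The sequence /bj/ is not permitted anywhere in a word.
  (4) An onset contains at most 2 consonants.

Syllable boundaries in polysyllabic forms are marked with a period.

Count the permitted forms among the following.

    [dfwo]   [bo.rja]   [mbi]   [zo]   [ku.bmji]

[dfwo] — violates constraint 4: syllable 1 onset /dfw/ has 3 consonants (> 2) → not permitted
[bo.rja] — σ1 onset /b/, coda /∅/ ok; σ2 onset /rj/ (4→5 rises), coda /∅/ ok → permitted
[mbi] — violates constraint 1: syllable 1 onset /mb/: /m/ (nasal, 3) → /b/ (stop, 1) does not rise → not permitted
[zo] — σ1 onset /z/, coda /∅/ ok → permitted
[ku.bmji] — violates constraint 4: syllable 2 onset /bmj/ has 3 consonants (> 2) → not permitted
Permitted: [bo.rja], [zo] → 2.

2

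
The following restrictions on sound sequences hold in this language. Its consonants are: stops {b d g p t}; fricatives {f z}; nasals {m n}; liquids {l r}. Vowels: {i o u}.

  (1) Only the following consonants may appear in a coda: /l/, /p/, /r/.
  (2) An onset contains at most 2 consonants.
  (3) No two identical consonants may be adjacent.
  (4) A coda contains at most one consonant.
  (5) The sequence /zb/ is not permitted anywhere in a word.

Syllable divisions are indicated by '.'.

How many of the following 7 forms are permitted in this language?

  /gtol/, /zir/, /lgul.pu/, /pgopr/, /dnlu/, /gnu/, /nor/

5

/gtol/ — σ1 onset /gt/ (2C), coda /l/ ok → permitted
/zir/ — σ1 onset /z/, coda /r/ ok → permitted
/lgul.pu/ — σ1 onset /lg/ (2C), coda /l/ ok; σ2 onset /p/, coda /∅/ ok → permitted
/pgopr/ — violates constraint 4: syllable 1 coda /pr/ has 2 consonants (> 1) → not permitted
/dnlu/ — violates constraint 2: syllable 1 onset /dnl/ has 3 consonants (> 2) → not permitted
/gnu/ — σ1 onset /gn/ (2C), coda /∅/ ok → permitted
/nor/ — σ1 onset /n/, coda /r/ ok → permitted
Permitted: /gtol/, /zir/, /lgul.pu/, /gnu/, /nor/ → 5.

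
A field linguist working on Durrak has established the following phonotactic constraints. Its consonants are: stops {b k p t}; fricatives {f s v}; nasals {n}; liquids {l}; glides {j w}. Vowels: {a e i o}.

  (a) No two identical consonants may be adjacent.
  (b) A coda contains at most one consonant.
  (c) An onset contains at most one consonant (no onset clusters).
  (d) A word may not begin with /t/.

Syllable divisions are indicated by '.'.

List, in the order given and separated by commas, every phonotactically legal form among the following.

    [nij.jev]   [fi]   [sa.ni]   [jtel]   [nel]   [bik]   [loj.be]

[nij.jev] — violates constraint (a): adjacent identical consonants /jj/ → phonotactically illegal
[fi] — σ1 onset /f/, coda /∅/ ok → phonotactically legal
[sa.ni] — σ1 onset /s/, coda /∅/ ok; σ2 onset /n/, coda /∅/ ok → phonotactically legal
[jtel] — violates constraint (c): syllable 1 onset /jt/ has 2 consonants (> 1) → phonotactically illegal
[nel] — σ1 onset /n/, coda /l/ ok → phonotactically legal
[bik] — σ1 onset /b/, coda /k/ ok → phonotactically legal
[loj.be] — σ1 onset /l/, coda /j/ ok; σ2 onset /b/, coda /∅/ ok → phonotactically legal

[fi], [sa.ni], [nel], [bik], [loj.be]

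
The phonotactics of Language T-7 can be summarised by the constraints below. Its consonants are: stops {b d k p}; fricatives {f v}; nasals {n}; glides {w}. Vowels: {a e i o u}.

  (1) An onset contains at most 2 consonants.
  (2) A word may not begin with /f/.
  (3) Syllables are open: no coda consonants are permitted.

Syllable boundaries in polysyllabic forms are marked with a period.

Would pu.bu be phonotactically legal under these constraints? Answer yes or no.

yes

pu.bu — σ1 onset /p/, coda /∅/ ok; σ2 onset /b/, coda /∅/ ok → phonotactically legal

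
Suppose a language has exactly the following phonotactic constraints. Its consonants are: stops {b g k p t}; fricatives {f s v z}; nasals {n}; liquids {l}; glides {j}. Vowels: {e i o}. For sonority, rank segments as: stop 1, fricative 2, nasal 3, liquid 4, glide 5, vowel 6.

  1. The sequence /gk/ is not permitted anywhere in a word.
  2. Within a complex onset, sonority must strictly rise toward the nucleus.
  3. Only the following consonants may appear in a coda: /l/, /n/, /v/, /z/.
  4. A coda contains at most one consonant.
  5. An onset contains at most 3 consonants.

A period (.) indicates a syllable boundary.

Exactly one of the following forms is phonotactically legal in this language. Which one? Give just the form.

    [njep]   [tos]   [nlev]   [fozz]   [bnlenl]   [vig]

[njep] — violates constraint 3: syllable 1 coda contains /p/, which is not a licensed coda consonant → phonotactically illegal
[tos] — violates constraint 3: syllable 1 coda contains /s/, which is not a licensed coda consonant → phonotactically illegal
[nlev] — σ1 onset /nl/ (3→4 rises), coda /v/ ok → phonotactically legal
[fozz] — violates constraint 4: syllable 1 coda /zz/ has 2 consonants (> 1) → phonotactically illegal
[bnlenl] — violates constraint 4: syllable 1 coda /nl/ has 2 consonants (> 1) → phonotactically illegal
[vig] — violates constraint 3: syllable 1 coda contains /g/, which is not a licensed coda consonant → phonotactically illegal

[nlev]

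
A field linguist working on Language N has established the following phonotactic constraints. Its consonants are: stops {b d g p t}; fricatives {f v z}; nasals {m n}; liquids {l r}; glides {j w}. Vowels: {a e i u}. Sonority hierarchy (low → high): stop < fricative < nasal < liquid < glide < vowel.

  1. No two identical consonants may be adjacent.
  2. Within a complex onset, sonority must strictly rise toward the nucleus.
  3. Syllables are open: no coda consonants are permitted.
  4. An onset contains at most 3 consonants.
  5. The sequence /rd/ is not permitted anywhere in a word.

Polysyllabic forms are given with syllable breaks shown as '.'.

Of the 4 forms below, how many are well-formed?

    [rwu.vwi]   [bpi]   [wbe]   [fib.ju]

1

[rwu.vwi] — σ1 onset /rw/ (4→5 rises), coda /∅/ ok; σ2 onset /vw/ (2→5 rises), coda /∅/ ok → well-formed
[bpi] — violates constraint 2: syllable 1 onset /bp/: /b/ (stop, 1) → /p/ (stop, 1) does not rise → ill-formed
[wbe] — violates constraint 2: syllable 1 onset /wb/: /w/ (glide, 5) → /b/ (stop, 1) does not rise → ill-formed
[fib.ju] — violates constraint 3: syllable 1 coda /b/ has 1 consonant (> 0) → ill-formed
Well-formed: [rwu.vwi] → 1.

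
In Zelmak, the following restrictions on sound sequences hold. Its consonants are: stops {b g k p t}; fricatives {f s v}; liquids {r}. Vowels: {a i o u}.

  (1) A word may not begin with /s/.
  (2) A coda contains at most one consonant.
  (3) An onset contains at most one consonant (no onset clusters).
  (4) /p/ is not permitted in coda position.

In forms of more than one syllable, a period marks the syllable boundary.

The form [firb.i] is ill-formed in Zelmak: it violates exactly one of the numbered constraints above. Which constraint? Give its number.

[firb.i]: syllable 1 coda /rb/ has 2 consonants (> 1).
This is a violation of constraint 2: "A coda contains at most one consonant."
The remaining constraints (1, 3, 4) are satisfied.

2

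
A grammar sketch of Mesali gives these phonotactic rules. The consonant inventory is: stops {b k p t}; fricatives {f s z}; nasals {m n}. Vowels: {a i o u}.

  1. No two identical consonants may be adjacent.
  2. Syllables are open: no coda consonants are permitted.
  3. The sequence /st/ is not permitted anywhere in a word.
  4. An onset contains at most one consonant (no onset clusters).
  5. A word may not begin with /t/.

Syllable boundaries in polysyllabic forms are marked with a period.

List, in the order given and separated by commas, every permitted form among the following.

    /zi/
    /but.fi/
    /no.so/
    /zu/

/zi/ — σ1 onset /z/, coda /∅/ ok → permitted
/but.fi/ — violates constraint 2: syllable 1 coda /t/ has 1 consonant (> 0) → not permitted
/no.so/ — σ1 onset /n/, coda /∅/ ok; σ2 onset /s/, coda /∅/ ok → permitted
/zu/ — σ1 onset /z/, coda /∅/ ok → permitted

/zi/, /no.so/, /zu/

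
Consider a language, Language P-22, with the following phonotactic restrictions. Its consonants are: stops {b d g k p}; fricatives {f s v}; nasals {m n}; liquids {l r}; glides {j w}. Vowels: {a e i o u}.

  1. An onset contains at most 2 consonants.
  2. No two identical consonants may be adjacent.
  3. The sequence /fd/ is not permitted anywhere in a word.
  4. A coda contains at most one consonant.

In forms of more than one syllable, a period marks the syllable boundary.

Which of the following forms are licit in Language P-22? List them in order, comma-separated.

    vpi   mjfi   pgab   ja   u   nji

vpi, pgab, ja, u, nji

vpi — σ1 onset /vp/ (2C), coda /∅/ ok → licit
mjfi — violates constraint 1: syllable 1 onset /mjf/ has 3 consonants (> 2) → illicit
pgab — σ1 onset /pg/ (2C), coda /b/ ok → licit
ja — σ1 onset /j/, coda /∅/ ok → licit
u — σ1 onset /∅/, coda /∅/ ok → licit
nji — σ1 onset /nj/ (2C), coda /∅/ ok → licit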